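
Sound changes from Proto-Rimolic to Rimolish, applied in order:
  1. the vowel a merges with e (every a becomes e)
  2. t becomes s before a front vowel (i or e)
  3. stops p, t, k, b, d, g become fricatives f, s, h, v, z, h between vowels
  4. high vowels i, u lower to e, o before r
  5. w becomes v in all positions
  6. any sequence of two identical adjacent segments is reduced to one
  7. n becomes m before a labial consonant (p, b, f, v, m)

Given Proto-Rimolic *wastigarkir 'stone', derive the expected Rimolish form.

Rimolish: *wastigarkir > westigerkir > wessigerkir > wessiherkir > wessiherker > vessiherker > vesiherker  (by vowel merger, palatalisation, intervocalic lenition, pre-rhotic lowering, unconditioned shift, degemination)

vesiherker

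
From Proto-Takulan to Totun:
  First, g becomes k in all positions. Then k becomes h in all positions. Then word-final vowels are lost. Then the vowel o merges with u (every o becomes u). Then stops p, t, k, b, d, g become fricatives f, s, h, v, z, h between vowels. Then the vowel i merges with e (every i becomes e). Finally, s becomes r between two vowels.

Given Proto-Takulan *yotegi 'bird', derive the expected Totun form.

Totun: *yotegi
  yotegi → yoteki   [unconditioned shift]
  yoteki → yotehi   [unconditioned shift]
  yotehi → yoteh   [apocope]
  yoteh → yuteh   [vowel merger]
  yuteh → yuseh   [intervocalic lenition]
  yuseh (rule 6 does not apply)
  yuseh → yureh   [rhotacism]
  giving Totun yureh.

yureh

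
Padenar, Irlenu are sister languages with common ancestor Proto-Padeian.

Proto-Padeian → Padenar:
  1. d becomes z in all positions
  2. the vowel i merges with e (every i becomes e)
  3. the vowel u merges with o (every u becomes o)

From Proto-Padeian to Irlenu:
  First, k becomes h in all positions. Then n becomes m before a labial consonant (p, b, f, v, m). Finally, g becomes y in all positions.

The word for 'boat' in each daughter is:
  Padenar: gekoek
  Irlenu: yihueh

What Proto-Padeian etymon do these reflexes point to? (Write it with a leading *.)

*gikuek

Position 3: Padenar has k, Irlenu has h. Padenar preserves k here (none of its changes turn any other segment into k), so the proto-segment is *k.
Position 2: Padenar has e, Irlenu has i. Irlenu preserves i here (none of its changes turn any other segment into i), so the proto-segment is *i.
Position 6: Padenar has k, Irlenu has h. Padenar preserves k here (none of its changes turn any other segment into k), so the proto-segment is *k.
Verify the candidate proto-form against each daughter:
Padenar: *gikuek
  gikuek (rule 1 does not apply)
  gikuek → gekuek   [vowel merger]
  gekuek → gekoek   [vowel merger]
  giving Padenar gekoek.
Irlenu: start from *gikuek.
  rule 1 (unconditioned shift): gikuek → gihueh
  rule 2: no change — gihueh
  rule 3 (unconditioned shift): gihueh → yihueh
  ⇒ Irlenu yihueh
Only *gikuek yields all of Padenar gekoek, Irlenu yihueh.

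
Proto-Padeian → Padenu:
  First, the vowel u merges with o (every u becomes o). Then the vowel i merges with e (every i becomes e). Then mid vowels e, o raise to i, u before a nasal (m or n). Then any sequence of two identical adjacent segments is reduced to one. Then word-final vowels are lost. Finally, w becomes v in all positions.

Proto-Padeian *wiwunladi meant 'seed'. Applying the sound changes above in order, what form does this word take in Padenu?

vevunlad

Padenu: start from *wiwunladi.
  rule 1 (vowel merger): wiwunladi → wiwonladi
  rule 2 (vowel merger): wiwonladi → wewonlade
  rule 3 (pre-nasal raising): wewonlade → wewunlade
  rule 4: no change — wewunlade
  rule 5 (apocope): wewunlade → wewunlad
  rule 6 (unconditioned shift): wewunlad → vevunlad
  ⇒ Padenu vevunlad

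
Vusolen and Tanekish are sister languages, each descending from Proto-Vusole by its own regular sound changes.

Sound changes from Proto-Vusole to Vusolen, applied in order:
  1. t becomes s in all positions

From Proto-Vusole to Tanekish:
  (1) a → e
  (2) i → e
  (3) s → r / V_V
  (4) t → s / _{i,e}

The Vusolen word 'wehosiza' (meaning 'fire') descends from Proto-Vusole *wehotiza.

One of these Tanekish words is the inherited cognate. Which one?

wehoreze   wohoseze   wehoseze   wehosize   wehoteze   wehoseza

Tanekish: start from *wehotiza.
  rule 1 (vowel merger): wehotiza → wehotize
  rule 2 (vowel merger): wehotize → wehoteze
  rule 3: no change — wehoteze
  rule 4 (palatalisation): wehoteze → wehoseze
  ⇒ Tanekish wehoseze

wehoseze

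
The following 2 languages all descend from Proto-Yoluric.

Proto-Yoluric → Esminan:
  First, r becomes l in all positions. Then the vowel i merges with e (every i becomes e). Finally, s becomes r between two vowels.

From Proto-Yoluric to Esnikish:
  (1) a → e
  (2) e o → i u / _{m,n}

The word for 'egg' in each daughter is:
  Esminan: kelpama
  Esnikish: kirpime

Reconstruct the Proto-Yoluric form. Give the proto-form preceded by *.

Position 5: Esminan has a, Esnikish has i. Esminan preserves a here (none of its changes turn any other segment into a), so the proto-segment is *a.
Position 3: Esminan has l, Esnikish has r. Esnikish preserves r here (none of its changes turn any other segment into r), so the proto-segment is *r.
Position 2: Esminan has e, Esnikish has i. Taking the neighbouring segments as reconstructed: Esminan e could go back to *e or *i; Esnikish i can only go back to *i — the one source consistent with every daughter is *i.
Continuing position by position gives *kirpama; check it forward:
Esminan: *kirpama > kilpama > kelpama  (by unconditioned shift, vowel merger)
Esnikish: *kirpama
  kirpama → kirpeme   [vowel merger]
  kirpeme → kirpime   [pre-nasal raising]
  giving Esnikish kirpime.
Only *kirpama yields all of Esminan kelpama, Esnikish kirpime.

*kirpama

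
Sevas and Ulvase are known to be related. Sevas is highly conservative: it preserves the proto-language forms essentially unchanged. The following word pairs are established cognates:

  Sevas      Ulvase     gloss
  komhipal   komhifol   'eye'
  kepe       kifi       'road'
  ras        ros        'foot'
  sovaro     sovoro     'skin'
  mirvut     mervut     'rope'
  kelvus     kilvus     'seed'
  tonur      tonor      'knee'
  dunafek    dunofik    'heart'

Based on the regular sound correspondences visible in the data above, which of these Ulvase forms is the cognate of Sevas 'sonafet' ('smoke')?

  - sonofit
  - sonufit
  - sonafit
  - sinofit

sonofit

dunafek ~ dunofik — Sevas a corresponds to Ulvase o after a consonant, before a labial obstruent.
kelvus ~ kilvus, dunafek ~ dunofik — Sevas e corresponds to Ulvase i after a consonant, before a consonant other than r, m, n, p, b, f, v.
Applying these to Sevas 'sonafet':
  sonafet → sonofet   (a→o after a consonant, before a labial obstruent)
  sonofet → sonofit   (e→i after a consonant, before a consonant other than r, m, n, p, b, f, v)
So the Ulvase cognate is 'sonofit'.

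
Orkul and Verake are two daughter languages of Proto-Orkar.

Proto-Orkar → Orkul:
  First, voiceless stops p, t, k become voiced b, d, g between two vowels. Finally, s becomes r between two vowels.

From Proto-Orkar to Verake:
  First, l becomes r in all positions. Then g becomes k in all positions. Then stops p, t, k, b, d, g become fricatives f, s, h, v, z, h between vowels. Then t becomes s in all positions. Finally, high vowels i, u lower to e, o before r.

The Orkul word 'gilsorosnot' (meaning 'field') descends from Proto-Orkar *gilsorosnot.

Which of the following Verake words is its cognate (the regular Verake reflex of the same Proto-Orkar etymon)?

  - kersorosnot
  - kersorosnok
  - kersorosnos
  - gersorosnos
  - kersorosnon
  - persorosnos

Verake: *gilsorosnot > girsorosnot > kirsorosnot > kirsorosnos > kersorosnos  (by unconditioned shift, unconditioned shift, unconditioned shift, pre-rhotic lowering)

kersorosnos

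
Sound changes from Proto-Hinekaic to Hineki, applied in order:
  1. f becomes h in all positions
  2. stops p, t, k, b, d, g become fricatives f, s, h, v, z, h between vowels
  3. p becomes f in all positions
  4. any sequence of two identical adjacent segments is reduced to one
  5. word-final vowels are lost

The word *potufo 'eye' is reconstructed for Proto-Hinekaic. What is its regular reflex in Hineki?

fosuh

Hineki: *potufo > potuho > posuho > fosuho > fosuh  (by unconditioned shift, intervocalic lenition, unconditioned shift, apocope)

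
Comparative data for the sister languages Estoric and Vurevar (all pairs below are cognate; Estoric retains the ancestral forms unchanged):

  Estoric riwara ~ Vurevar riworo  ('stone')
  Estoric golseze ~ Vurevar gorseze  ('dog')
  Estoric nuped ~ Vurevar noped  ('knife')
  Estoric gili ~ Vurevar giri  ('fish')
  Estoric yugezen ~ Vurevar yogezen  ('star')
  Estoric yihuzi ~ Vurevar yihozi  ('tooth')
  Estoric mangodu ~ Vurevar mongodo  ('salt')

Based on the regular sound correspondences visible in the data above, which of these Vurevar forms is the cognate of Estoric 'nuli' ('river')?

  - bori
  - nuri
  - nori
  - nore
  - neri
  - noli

yugezen ~ yogezen, yihuzi ~ yihozi — Estoric u corresponds to Vurevar o after a consonant, before a consonant other than r, m, n, p, b, f, v.
gili ~ giri — Estoric l corresponds to Vurevar r between vowels (before a front vowel).
Applying these to Estoric 'nuli':
  nuli → noli   (u→o after a consonant, before a consonant other than r, m, n, p, b, f, v)
  noli → nori   (l→r between vowels (before a front vowel))
So the Vurevar cognate is 'nori'.

nori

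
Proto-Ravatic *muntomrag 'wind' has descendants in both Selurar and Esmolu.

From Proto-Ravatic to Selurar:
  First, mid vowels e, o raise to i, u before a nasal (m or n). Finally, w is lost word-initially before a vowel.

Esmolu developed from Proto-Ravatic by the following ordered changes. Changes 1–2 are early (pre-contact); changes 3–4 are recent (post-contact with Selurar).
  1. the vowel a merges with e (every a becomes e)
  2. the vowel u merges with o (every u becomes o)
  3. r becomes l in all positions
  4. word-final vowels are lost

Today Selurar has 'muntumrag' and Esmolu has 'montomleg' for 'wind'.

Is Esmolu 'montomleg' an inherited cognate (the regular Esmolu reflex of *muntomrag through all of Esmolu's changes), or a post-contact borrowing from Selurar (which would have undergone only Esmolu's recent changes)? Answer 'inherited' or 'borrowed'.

If inherited, *muntomrag would pass through all of Esmolu's changes:
Esmolu: *muntomrag > muntomreg > montomreg > montomleg  (by vowel merger, vowel merger, unconditioned shift)
If borrowed from Selurar 'muntumrag' after the early changes, it would undergo only the recent ones:
  rule 3 (unconditioned shift): muntumrag → muntumlag
  rule 4 (apocope): no change (muntumlag)
  ⇒ as a loan: muntumlag
Esmolu 'montomleg' matches the inherited outcome exactly, so it is an inherited cognate, not a loan.

inherited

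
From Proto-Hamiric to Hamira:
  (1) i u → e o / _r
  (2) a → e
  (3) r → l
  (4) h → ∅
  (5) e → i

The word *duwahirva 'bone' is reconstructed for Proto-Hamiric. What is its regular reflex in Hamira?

Hamira: start from *duwahirva.
  rule 1 (pre-rhotic lowering): duwahirva → duwaherva
  rule 2 (vowel merger): duwaherva → duweherve
  rule 3 (unconditioned shift): duweherve → duwehelve
  rule 4 (h-loss): duwehelve → duweelve
  rule 5 (vowel merger): duweelve → duwiilvi
  ⇒ Hamira duwiilvi

duwiilvi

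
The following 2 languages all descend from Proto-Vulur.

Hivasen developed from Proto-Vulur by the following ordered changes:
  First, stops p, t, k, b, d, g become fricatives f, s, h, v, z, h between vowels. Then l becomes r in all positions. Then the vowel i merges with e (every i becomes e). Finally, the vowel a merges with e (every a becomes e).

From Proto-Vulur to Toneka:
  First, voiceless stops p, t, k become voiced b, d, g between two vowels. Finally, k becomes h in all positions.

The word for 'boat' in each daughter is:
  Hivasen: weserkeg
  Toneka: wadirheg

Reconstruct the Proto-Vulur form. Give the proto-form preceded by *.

Position 6: Hivasen has k, Toneka has h. Hivasen preserves k here (none of its changes turn any other segment into k), so the proto-segment is *k.
Position 3: Hivasen has s, Toneka has d. Taking the neighbouring segments as reconstructed: Hivasen s could go back to *t or *s; Toneka d could go back to *t or *d — the one source consistent with every daughter is *t.
Position 2: Hivasen has e, Toneka has a. Toneka preserves a here (none of its changes turn any other segment into a), so the proto-segment is *a.
This points to *watirkeg. Verify forward in each daughter:
Hivasen: start from *watirkeg.
  rule 1 (intervocalic lenition): watirkeg → wasirkeg
  rule 2: no change — wasirkeg
  rule 3 (vowel merger): wasirkeg → waserkeg
  rule 4 (vowel merger): waserkeg → weserkeg
  ⇒ Hivasen weserkeg
Toneka: *watirkeg > wadirkeg > wadirheg  (by intervocalic voicing, unconditioned shift)
Only *watirkeg yields all of Hivasen weserkeg, Toneka wadirheg.

*watirkeg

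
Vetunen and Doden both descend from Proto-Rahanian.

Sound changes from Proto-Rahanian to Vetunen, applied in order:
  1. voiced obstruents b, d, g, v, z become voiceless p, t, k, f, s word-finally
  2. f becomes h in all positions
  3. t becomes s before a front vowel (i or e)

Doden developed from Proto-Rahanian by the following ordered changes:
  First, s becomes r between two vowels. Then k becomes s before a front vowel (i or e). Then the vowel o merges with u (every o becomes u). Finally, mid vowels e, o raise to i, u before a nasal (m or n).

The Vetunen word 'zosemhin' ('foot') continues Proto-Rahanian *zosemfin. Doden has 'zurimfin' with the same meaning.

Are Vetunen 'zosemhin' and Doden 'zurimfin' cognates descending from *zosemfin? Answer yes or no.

Derive the expected Doden reflex of *zosemfin:
Doden: *zosemfin
  zosemfin → zoremfin   [rhotacism]
  zoremfin (rule 2 does not apply)
  zoremfin → zuremfin   [vowel merger]
  zuremfin → zurimfin   [pre-nasal raising]
  giving Doden zurimfin.
Doden 'zurimfin' matches the regular reflex exactly, so the pair is cognate.

yes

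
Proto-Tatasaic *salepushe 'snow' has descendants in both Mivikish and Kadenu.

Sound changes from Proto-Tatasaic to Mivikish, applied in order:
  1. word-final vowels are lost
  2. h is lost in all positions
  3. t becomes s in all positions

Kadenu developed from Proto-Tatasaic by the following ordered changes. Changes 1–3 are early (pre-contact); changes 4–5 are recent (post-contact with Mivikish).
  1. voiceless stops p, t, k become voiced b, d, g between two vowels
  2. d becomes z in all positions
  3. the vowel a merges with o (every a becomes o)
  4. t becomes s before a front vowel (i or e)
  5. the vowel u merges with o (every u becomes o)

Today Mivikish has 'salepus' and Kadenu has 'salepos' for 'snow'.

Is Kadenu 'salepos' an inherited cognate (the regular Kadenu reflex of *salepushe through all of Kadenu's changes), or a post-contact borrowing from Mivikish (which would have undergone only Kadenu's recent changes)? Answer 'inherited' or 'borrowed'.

If inherited, *salepushe would pass through all of Kadenu's changes:
Kadenu: *salepushe
  salepushe → salebushe   [intervocalic voicing]
  salebushe (rule 2 does not apply)
  salebushe → solebushe   [vowel merger]
  solebushe (rule 4 does not apply)
  solebushe → soleboshe   [vowel merger]
  giving Kadenu soleboshe.
If borrowed from Mivikish 'salepus' after the early changes, it would undergo only the recent ones:
  rule 4 (palatalisation): no change (salepus)
  rule 5 (vowel merger): salepus → salepos
  ⇒ as a loan: salepos
Kadenu 'salepos' matches the loan outcome 'salepos', not the inherited 'soleboshe' — it skipped the early Kadenu changes, so it was borrowed from Mivikish.

borrowed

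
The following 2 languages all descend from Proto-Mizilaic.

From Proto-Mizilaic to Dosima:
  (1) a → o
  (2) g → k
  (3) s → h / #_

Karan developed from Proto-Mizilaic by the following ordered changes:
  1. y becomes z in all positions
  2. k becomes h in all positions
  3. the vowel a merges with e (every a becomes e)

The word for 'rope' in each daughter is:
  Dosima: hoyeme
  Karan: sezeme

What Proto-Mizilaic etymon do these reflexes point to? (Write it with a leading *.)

*sayeme

Position 1: Dosima has h, Karan has s. Karan preserves s here (none of its changes turn any other segment into s), so the proto-segment is *s.
Position 2: Dosima has o, Karan has e. Taking the neighbouring segments as reconstructed: Dosima o could go back to *a or *o; Karan e could go back to *a or *e — the one source consistent with every daughter is *a.
This points to *sayeme. Verify forward in each daughter:
Dosima: start from *sayeme.
  rule 1 (vowel merger): sayeme → soyeme
  rule 2: no change — soyeme
  rule 3 (debuccalisation): soyeme → hoyeme
  ⇒ Dosima hoyeme
Karan: *sayeme
  sayeme → sazeme   [unconditioned shift]
  sazeme (rule 2 does not apply)
  sazeme → sezeme   [vowel merger]
  giving Karan sezeme.
Only *sayeme yields all of Dosima hoyeme, Karan sezeme.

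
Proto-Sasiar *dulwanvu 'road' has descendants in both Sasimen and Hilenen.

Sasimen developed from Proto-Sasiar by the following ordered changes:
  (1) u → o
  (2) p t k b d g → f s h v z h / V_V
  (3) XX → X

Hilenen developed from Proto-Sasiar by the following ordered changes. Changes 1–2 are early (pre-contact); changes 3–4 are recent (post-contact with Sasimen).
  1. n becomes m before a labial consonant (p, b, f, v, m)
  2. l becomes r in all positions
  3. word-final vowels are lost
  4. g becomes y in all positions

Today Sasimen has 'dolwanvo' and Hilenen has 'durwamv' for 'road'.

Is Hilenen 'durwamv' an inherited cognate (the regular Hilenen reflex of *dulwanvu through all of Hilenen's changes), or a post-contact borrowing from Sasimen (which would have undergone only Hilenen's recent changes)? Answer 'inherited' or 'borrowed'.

inherited

If inherited, *dulwanvu would pass through all of Hilenen's changes:
Hilenen: *dulwanvu > dulwamvu > durwamvu > durwamv  (by nasal place assimilation, unconditioned shift, apocope)
If borrowed from Sasimen 'dolwanvo' after the early changes, it would undergo only the recent ones:
  rule 3 (apocope): dolwanvo → dolwanv
  rule 4 (unconditioned shift): no change (dolwanv)
  ⇒ as a loan: dolwanv
Hilenen 'durwamv' matches the inherited outcome exactly, so it is an inherited cognate, not a loan.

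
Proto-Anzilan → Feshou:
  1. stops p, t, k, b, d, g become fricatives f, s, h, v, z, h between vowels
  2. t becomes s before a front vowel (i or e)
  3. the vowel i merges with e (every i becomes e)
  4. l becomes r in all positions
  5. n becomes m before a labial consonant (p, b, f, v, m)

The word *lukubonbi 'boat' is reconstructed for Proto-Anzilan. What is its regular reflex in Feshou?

ruhuvombe

Feshou: *lukubonbi
  lukubonbi → luhuvonbi   [intervocalic lenition]
  luhuvonbi (rule 2 does not apply)
  luhuvonbi → luhuvonbe   [vowel merger]
  luhuvonbe → ruhuvonbe   [unconditioned shift]
  ruhuvonbe → ruhuvombe   [nasal place assimilation]
  giving Feshou ruhuvombe.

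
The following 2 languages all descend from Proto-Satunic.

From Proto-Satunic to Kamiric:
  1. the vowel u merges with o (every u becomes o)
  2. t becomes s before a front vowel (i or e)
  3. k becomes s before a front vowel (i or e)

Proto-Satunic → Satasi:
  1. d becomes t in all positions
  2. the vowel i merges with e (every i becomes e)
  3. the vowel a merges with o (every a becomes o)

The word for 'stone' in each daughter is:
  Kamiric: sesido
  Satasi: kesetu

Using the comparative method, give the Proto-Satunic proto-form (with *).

*kesidu

Position 6: Kamiric has o, Satasi has u. Satasi preserves u here (none of its changes turn any other segment into u), so the proto-segment is *u.
Position 1: Kamiric has s, Satasi has k. Satasi preserves k here (none of its changes turn any other segment into k), so the proto-segment is *k.
Position 5: Kamiric has d, Satasi has t. Kamiric preserves d here (none of its changes turn any other segment into d), so the proto-segment is *d.
Verify the candidate proto-form against each daughter:
Kamiric: start from *kesidu.
  rule 1 (vowel merger): kesidu → kesido
  rule 2: no change — kesido
  rule 3 (palatalisation): kesido → sesido
  ⇒ Kamiric sesido
Satasi: *kesidu > kesitu > kesetu  (by unconditioned shift, vowel merger)
*kesidu is the unique common source.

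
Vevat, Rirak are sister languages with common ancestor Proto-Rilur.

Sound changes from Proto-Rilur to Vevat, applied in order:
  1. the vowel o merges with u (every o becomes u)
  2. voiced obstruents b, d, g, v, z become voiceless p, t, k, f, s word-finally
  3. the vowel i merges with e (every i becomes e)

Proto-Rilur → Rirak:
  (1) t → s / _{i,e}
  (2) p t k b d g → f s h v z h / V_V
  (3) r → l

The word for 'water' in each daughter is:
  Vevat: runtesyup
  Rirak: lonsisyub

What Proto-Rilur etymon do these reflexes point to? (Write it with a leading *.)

Position 2: Vevat has u, Rirak has o. Rirak preserves o here (none of its changes turn any other segment into o), so the proto-segment is *o.
Position 5: Vevat has e, Rirak has i. Rirak preserves i here (none of its changes turn any other segment into i), so the proto-segment is *i.
Position 4: Vevat has t, Rirak has s. Taking the neighbouring segments as reconstructed: Vevat t can only go back to *t; Rirak s could go back to *t or *s — the one source consistent with every daughter is *t.
Verify the candidate proto-form against each daughter:
Vevat: *rontisyub > runtisyub > runtisyup > runtesyup  (by vowel merger, final devoicing, vowel merger)
Rirak: *rontisyub
  rontisyub → ronsisyub   [palatalisation]
  ronsisyub (rule 2 does not apply)
  ronsisyub → lonsisyub   [unconditioned shift]
  giving Rirak lonsisyub.
*rontisyub is the unique common source.

*rontisyub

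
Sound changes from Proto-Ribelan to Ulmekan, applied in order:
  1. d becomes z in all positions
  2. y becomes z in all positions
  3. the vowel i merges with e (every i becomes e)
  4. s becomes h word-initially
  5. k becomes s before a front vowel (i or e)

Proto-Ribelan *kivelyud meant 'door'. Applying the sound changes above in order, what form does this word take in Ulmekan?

sevelzuz

Ulmekan: start from *kivelyud.
  rule 1 (unconditioned shift): kivelyud → kivelyuz
  rule 2 (unconditioned shift): kivelyuz → kivelzuz
  rule 3 (vowel merger): kivelzuz → kevelzuz
  rule 4: no change — kevelzuz
  rule 5 (palatalisation): kevelzuz → sevelzuz
  ⇒ Ulmekan sevelzuz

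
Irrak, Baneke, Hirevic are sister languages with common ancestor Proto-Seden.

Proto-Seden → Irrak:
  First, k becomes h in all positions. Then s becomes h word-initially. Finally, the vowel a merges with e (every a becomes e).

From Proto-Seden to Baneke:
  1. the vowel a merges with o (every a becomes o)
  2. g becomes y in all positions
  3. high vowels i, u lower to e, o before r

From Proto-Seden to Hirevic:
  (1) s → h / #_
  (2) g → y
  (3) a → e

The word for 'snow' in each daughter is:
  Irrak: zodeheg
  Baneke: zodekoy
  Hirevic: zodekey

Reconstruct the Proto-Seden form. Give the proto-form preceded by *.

*zodekag

Position 6: Irrak has e, Baneke has o, Hirevic has e. Taking the neighbouring segments as reconstructed: Irrak e could go back to *a or *e; Baneke o could go back to *a or *o; Hirevic e could go back to *a or *e — the one source consistent with every daughter is *a.
Position 7: Irrak has g, Baneke has y, Hirevic has y. Irrak preserves g here (none of its changes turn any other segment into g), so the proto-segment is *g.
This points to *zodekag. Verify forward in each daughter:
Irrak: *zodekag > zodehag > zodeheg  (by unconditioned shift, vowel merger)
Baneke: *zodekag > zodekog > zodekoy  (by vowel merger, unconditioned shift)
Hirevic: *zodekag > zodekay > zodekey  (by unconditioned shift, vowel merger)
No other proto-form is consistent with every reflex, so the reconstruction is *zodekag.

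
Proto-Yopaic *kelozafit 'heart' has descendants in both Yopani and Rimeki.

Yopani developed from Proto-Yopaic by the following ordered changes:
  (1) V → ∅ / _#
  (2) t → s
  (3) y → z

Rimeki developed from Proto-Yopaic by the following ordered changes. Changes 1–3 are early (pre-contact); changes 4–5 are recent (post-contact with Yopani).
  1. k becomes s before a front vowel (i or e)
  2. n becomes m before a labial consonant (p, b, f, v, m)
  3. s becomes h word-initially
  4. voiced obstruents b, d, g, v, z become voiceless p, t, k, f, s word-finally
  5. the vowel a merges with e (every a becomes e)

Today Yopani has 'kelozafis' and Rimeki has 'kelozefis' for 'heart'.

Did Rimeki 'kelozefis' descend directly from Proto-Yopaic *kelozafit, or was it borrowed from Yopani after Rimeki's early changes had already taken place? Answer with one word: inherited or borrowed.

borrowed

If inherited, *kelozafit would pass through all of Rimeki's changes:
Rimeki: *kelozafit
  kelozafit → selozafit   [palatalisation]
  selozafit (rule 2 does not apply)
  selozafit → helozafit   [debuccalisation]
  helozafit (rule 4 does not apply)
  helozafit → helozefit   [vowel merger]
  giving Rimeki helozefit.
If borrowed from Yopani 'kelozafis' after the early changes, it would undergo only the recent ones:
  rule 4 (final devoicing): no change (kelozafis)
  rule 5 (vowel merger): kelozafis → kelozefis
  ⇒ as a loan: kelozefis
Rimeki 'kelozefis' matches the loan outcome 'kelozefis', not the inherited 'helozefit' — it skipped the early Rimeki changes, so it was borrowed from Yopani.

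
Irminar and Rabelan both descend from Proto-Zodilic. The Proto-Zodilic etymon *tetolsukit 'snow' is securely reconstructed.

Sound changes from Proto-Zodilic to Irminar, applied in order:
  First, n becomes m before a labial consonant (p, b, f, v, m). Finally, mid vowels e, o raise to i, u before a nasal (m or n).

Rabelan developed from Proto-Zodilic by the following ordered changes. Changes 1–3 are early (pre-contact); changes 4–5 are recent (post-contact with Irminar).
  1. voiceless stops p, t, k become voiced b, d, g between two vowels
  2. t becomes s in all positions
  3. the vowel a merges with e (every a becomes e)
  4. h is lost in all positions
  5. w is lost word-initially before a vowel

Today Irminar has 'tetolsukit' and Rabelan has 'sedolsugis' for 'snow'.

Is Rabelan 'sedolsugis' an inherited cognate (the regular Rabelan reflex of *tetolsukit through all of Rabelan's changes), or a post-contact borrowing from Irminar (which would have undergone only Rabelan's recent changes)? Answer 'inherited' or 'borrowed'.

If inherited, *tetolsukit would pass through all of Rabelan's changes:
Rabelan: *tetolsukit
  tetolsukit → tedolsugit   [intervocalic voicing]
  tedolsugit → sedolsugis   [unconditioned shift]
  sedolsugis (rule 3 does not apply)
  sedolsugis (rule 4 does not apply)
  sedolsugis (rule 5 does not apply)
  giving Rabelan sedolsugis.
If borrowed from Irminar 'tetolsukit' after the early changes, it would undergo only the recent ones:
  rule 4 (h-loss): no change (tetolsukit)
  rule 5 (glide loss): no change (tetolsukit)
  ⇒ as a loan: tetolsukit
Rabelan 'sedolsugis' matches the inherited outcome exactly, so it is an inherited cognate, not a loan.

inherited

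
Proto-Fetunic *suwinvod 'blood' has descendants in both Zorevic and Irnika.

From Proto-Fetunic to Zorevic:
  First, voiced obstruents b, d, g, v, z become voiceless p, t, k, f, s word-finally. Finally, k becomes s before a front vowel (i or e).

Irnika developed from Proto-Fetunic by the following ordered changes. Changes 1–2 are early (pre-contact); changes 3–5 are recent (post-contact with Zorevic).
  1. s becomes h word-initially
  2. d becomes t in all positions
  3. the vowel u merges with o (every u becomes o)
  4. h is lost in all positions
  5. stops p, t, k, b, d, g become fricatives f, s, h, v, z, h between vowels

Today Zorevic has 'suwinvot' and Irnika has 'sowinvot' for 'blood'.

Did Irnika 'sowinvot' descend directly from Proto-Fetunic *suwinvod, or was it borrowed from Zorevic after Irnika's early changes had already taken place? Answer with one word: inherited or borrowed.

borrowed

If inherited, *suwinvod would pass through all of Irnika's changes:
Irnika: start from *suwinvod.
  rule 1 (debuccalisation): suwinvod → huwinvod
  rule 2 (unconditioned shift): huwinvod → huwinvot
  rule 3 (vowel merger): huwinvot → howinvot
  rule 4 (h-loss): howinvot → owinvot
  rule 5: no change — owinvot
  ⇒ Irnika owinvot
If borrowed from Zorevic 'suwinvot' after the early changes, it would undergo only the recent ones:
  rule 3 (vowel merger): suwinvot → sowinvot
  rule 4 (h-loss): no change (sowinvot)
  rule 5 (intervocalic lenition): no change (sowinvot)
  ⇒ as a loan: sowinvot
Irnika 'sowinvot' matches the loan outcome 'sowinvot', not the inherited 'owinvot' — it skipped the early Irnika changes, so it was borrowed from Zorevic.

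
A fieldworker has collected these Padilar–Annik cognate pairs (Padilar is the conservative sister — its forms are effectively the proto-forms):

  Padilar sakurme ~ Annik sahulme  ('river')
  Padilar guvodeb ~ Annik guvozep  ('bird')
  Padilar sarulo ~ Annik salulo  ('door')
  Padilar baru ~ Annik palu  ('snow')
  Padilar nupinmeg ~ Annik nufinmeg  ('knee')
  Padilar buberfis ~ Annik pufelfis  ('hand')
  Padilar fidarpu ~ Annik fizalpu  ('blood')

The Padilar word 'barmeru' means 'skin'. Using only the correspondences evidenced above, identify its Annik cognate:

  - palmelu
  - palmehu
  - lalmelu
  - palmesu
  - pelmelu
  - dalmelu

palmelu

baru ~ palu — Padilar b corresponds to Annik p word-initially before a back vowel.
sakurme ~ sahulme — Padilar r corresponds to Annik l after a vowel, before a nasal.
sarulo ~ salulo, baru ~ palu — Padilar r corresponds to Annik l between vowels (before a back vowel).
Applying these to Padilar 'barmeru':
  barmeru → parmeru   (b→p word-initially before a back vowel)
  parmeru → palmeru   (r→l after a vowel, before a nasal)
  palmeru → palmelu   (r→l between vowels (before a back vowel))
So the Annik cognate is 'palmelu'.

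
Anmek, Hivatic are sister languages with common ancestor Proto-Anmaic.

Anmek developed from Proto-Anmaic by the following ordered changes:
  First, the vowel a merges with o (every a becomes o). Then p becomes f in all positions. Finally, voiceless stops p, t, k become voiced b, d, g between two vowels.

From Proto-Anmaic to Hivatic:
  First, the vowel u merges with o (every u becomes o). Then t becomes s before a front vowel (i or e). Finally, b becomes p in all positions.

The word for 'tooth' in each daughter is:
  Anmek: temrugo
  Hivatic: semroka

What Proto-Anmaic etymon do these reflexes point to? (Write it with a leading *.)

Position 5: Anmek has u, Hivatic has o. Anmek preserves u here (none of its changes turn any other segment into u), so the proto-segment is *u.
Position 1: Anmek has t, Hivatic has s. Anmek preserves t here (none of its changes turn any other segment into t), so the proto-segment is *t.
Continuing position by position gives *temruka; check it forward:
Anmek: start from *temruka.
  rule 1 (vowel merger): temruka → temruko
  rule 2: no change — temruko
  rule 3 (intervocalic voicing): temruko → temrugo
  ⇒ Anmek temrugo
Hivatic: *temruka > temroka > semroka  (by vowel merger, palatalisation)
Only *temruka yields all of Anmek temrugo, Hivatic semroka.

*temruka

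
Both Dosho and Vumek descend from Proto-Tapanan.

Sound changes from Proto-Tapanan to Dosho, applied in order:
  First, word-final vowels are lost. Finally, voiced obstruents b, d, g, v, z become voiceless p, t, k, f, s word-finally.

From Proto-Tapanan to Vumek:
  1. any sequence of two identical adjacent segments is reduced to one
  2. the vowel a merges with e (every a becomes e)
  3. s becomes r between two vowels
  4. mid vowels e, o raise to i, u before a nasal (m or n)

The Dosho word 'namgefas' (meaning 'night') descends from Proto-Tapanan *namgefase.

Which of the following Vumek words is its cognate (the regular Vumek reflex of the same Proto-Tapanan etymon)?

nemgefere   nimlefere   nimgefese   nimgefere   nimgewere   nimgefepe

Vumek: start from *namgefase.
  rule 1: no change — namgefase
  rule 2 (vowel merger): namgefase → nemgefese
  rule 3 (rhotacism): nemgefese → nemgefere
  rule 4 (pre-nasal raising): nemgefere → nimgefere
  ⇒ Vumek nimgefere
The other candidates each miss or misapply at least one Vumek change.

nimgefere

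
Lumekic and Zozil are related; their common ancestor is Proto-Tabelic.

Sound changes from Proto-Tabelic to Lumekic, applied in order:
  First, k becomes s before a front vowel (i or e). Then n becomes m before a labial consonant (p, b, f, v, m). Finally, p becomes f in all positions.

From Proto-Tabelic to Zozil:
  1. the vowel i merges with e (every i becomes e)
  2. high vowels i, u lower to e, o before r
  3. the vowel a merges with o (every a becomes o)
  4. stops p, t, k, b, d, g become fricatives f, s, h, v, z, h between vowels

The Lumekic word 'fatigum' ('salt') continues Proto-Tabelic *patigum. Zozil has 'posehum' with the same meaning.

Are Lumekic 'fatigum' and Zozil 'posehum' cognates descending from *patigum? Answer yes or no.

yes

Derive the expected Zozil reflex of *patigum:
Zozil: *patigum
  patigum → pategum   [vowel merger]
  pategum (rule 2 does not apply)
  pategum → potegum   [vowel merger]
  potegum → posehum   [intervocalic lenition]
  giving Zozil posehum.
Zozil 'posehum' matches the regular reflex exactly, so the pair is cognate.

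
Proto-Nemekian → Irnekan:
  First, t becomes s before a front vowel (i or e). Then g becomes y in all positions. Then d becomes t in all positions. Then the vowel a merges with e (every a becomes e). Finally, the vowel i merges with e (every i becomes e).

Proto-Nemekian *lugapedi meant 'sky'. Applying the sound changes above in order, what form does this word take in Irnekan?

Irnekan: *lugapedi
  lugapedi (rule 1 does not apply)
  lugapedi → luyapedi   [unconditioned shift]
  luyapedi → luyapeti   [unconditioned shift]
  luyapeti → luyepeti   [vowel merger]
  luyepeti → luyepete   [vowel merger]
  giving Irnekan luyepete.

luyepete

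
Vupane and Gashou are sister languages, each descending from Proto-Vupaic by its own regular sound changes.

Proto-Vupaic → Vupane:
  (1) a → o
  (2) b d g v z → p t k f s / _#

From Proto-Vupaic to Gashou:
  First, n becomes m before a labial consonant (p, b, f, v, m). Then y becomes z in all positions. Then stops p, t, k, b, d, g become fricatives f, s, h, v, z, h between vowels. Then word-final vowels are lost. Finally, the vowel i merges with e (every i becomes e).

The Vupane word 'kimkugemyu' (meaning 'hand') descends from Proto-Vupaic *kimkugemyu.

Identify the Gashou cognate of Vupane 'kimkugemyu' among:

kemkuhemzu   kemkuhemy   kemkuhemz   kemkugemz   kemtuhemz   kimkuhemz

kemkuhemz

Gashou: *kimkugemyu > kimkugemzu > kimkuhemzu > kimkuhemz > kemkuhemz  (by unconditioned shift, intervocalic lenition, apocope, vowel merger)
The other candidates each miss or misapply at least one Gashou change.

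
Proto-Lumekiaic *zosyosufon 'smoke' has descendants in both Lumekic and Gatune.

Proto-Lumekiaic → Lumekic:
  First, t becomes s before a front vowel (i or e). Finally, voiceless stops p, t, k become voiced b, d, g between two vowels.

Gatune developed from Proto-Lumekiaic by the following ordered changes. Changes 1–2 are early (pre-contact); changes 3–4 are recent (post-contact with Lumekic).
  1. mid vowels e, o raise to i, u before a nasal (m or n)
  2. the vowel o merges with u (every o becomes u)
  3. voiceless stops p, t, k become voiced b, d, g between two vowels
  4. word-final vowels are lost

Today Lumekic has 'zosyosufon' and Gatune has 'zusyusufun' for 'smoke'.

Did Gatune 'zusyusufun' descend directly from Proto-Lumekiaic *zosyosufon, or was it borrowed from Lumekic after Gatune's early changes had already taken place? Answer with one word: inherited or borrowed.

inherited

If inherited, *zosyosufon would pass through all of Gatune's changes:
Gatune: *zosyosufon > zosyosufun > zusyusufun  (by pre-nasal raising, vowel merger)
If borrowed from Lumekic 'zosyosufon' after the early changes, it would undergo only the recent ones:
  rule 3 (intervocalic voicing): no change (zosyosufon)
  rule 4 (apocope): no change (zosyosufon)
  ⇒ as a loan: zosyosufon
Gatune 'zusyusufun' matches the inherited outcome exactly, so it is an inherited cognate, not a loan.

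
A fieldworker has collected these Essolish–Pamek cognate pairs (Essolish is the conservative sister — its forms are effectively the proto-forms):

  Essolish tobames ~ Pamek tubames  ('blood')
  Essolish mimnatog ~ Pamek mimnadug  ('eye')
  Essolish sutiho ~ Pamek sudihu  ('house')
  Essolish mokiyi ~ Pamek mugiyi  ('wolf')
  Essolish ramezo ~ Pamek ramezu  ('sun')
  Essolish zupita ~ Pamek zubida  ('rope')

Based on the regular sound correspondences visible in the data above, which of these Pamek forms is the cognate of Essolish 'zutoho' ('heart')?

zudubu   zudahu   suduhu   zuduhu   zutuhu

zuduhu

mimnatog ~ mimnadug — Essolish t corresponds to Pamek d between vowels (before a back vowel).
mimnatog ~ mimnadug, mokiyi ~ mugiyi — Essolish o corresponds to Pamek u after a consonant, before a consonant other than r, m, n, p, b, f, v.
sutiho ~ sudihu, ramezo ~ ramezu — Essolish o corresponds to Pamek u word-finally.
Applying these to Essolish 'zutoho':
  zutoho → zudoho   (t→d between vowels (before a back vowel))
  zudoho → zuduho   (o→u after a consonant, before a consonant other than r, m, n, p, b, f, v)
  zuduho → zuduhu   (o→u word-finally)
So the Pamek cognate is 'zuduhu'.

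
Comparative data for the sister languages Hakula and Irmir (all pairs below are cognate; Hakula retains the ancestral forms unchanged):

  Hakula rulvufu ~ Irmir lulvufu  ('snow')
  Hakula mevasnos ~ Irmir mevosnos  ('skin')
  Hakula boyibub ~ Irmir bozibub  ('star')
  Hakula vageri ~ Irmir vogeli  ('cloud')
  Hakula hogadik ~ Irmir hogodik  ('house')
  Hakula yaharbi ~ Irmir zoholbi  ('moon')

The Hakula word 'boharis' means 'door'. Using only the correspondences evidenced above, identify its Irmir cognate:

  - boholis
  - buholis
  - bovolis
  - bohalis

boholis

yaharbi ~ zoholbi — Hakula a corresponds to Irmir o after a consonant, before r.
vageri ~ vogeli — Hakula r corresponds to Irmir l between vowels (before a front vowel).
Applying these to Hakula 'boharis':
  boharis → bohoris   (a→o after a consonant, before r)
  bohoris → boholis   (r→l between vowels (before a front vowel))
So the Irmir cognate is 'boholis'.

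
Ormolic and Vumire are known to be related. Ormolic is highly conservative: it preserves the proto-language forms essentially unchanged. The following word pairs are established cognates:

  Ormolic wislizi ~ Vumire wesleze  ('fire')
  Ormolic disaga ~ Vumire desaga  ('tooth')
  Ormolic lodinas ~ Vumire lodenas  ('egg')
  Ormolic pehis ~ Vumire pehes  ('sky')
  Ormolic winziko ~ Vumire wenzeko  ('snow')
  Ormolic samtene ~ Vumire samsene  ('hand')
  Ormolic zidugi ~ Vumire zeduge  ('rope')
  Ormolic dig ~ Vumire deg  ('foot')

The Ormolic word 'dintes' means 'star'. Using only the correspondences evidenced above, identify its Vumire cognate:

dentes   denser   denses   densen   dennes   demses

denses

lodinas ~ lodenas, winziko ~ wenzeko — Ormolic i corresponds to Vumire e after a consonant, before a nasal.
samtene ~ samsene — Ormolic t corresponds to Vumire s after a consonant, before a front vowel.
Applying these to Ormolic 'dintes':
  dintes → dentes   (i→e after a consonant, before a nasal)
  dentes → denses   (t→s after a consonant, before a front vowel)
So the Vumire cognate is 'denses'.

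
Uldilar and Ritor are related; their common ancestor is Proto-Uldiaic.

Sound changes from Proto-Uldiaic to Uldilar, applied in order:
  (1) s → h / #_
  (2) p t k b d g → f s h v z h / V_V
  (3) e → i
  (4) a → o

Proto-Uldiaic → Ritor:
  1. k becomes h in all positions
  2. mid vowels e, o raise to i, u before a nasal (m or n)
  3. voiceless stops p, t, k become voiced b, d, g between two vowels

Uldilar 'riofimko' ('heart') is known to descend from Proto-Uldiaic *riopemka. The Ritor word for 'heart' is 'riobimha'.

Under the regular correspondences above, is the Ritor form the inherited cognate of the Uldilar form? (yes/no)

Derive the expected Ritor reflex of *riopemka:
Ritor: start from *riopemka.
  rule 1 (unconditioned shift): riopemka → riopemha
  rule 2 (pre-nasal raising): riopemha → riopimha
  rule 3 (intervocalic voicing): riopimha → riobimha
  ⇒ Ritor riobimha
Ritor 'riobimha' matches the regular reflex exactly, so the pair is cognate.

yes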